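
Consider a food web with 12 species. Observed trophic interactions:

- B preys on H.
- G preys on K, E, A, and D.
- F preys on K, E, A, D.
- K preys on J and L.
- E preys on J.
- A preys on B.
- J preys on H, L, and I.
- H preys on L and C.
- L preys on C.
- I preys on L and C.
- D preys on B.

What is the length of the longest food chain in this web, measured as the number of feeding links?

One longest chain: C → L → I → J → E → F.
It has 6 species and 5 links.

5 links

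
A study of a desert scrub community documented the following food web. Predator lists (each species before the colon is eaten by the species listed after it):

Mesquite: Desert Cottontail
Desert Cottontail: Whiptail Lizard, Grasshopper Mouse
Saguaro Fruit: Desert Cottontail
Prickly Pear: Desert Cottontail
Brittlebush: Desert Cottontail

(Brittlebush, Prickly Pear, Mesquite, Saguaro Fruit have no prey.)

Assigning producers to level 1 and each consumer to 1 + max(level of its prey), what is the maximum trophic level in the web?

Producers (level 1): Brittlebush, Prickly Pear, Mesquite, Saguaro Fruit.
Brittlebush → Desert Cottontail → Whiptail Lizard gives Whiptail Lizard level 3.
No species has a prey at level 3, so no species reaches level 4.

3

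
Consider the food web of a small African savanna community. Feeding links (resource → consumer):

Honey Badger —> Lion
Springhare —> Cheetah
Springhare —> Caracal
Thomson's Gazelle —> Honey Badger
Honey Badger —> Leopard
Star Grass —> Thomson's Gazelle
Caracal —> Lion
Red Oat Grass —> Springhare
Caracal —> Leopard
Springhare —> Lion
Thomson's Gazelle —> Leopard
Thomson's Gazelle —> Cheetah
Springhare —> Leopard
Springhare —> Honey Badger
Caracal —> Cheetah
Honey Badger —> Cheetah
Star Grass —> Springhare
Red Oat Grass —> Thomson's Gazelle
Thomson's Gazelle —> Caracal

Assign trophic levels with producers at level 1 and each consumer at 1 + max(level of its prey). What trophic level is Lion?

Red Oat Grass is a producer → level 1.
Thomson's Gazelle eats Red Oat Grass (level 1); other prey at levels: Star Grass 1 → level 2.
Caracal eats Thomson's Gazelle (level 2); other prey at levels: Springhare 2 → level 3.
Lion eats Caracal (level 3); other prey at levels: Springhare 2, Honey Badger 3 → level 4.

Trophic level 4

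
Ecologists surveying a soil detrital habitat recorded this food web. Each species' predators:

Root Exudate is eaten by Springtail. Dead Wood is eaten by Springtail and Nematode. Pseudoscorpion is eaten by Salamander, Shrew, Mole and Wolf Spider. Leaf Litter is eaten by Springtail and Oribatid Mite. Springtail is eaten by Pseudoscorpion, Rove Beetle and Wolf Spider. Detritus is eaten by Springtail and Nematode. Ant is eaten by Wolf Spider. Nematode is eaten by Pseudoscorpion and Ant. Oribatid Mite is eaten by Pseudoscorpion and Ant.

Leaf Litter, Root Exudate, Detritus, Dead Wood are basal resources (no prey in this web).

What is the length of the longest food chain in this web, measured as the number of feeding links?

One longest chain: Leaf Litter → Springtail → Pseudoscorpion → Salamander.
It has 4 species and 3 links.

3 links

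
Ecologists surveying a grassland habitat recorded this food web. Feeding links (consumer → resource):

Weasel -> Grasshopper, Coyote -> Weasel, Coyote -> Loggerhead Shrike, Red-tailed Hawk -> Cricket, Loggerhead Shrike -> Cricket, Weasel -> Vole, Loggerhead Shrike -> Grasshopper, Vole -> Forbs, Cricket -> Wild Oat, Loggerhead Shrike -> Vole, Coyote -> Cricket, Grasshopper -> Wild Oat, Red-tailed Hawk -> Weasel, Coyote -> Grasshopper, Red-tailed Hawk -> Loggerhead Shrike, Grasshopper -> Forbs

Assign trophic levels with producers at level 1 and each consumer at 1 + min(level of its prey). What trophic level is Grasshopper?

Trophic level 2

Forbs is a producer → level 1.
Grasshopper eats Forbs → level 2.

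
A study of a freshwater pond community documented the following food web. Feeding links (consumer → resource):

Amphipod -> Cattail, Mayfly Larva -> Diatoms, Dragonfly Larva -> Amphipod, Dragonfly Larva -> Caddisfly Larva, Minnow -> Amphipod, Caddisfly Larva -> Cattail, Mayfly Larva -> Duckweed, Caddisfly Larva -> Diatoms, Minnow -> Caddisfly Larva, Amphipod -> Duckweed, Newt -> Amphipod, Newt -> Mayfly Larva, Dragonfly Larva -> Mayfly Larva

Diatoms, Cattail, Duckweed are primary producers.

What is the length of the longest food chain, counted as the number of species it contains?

One longest chain: Diatoms → Mayfly Larva → Newt.
It has 3 species and 2 links.

3 species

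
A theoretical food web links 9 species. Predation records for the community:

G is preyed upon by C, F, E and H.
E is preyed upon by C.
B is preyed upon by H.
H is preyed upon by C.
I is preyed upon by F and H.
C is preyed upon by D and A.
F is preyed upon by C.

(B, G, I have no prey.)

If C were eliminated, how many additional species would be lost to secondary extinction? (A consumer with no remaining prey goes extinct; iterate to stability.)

Remove C.
Round 1: A (all prey gone), D (all prey gone) → extinct.
No further losses. Total secondary extinctions: 2.

2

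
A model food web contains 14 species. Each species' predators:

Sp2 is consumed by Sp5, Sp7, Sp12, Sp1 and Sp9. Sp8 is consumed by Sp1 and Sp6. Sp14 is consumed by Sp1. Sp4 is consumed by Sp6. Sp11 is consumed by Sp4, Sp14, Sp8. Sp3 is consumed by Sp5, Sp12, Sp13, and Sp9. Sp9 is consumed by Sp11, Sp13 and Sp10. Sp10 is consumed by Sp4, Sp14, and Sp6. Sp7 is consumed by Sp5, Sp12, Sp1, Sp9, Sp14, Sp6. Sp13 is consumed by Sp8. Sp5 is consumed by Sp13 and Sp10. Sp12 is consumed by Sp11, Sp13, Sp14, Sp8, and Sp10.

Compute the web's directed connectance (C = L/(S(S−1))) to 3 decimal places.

C = 0.198

The web has S = 14 species and L = 36 feeding links.
C = L / (S(S−1)) = 36 / 182 = 0.1978 ≈ 0.198.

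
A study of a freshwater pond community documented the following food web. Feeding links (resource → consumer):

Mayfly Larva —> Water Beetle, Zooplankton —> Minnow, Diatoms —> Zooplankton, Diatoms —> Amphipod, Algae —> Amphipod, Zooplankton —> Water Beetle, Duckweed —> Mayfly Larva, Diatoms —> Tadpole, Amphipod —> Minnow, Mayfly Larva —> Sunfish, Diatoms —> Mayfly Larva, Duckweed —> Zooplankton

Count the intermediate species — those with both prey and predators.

3

Intermediate species (has both prey and predators): Zooplankton, Amphipod, Mayfly Larva.
Count: 3.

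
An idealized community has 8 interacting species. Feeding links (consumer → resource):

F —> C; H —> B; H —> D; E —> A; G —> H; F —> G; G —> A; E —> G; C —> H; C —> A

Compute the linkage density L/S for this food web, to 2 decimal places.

There are L = 10 links among S = 8 species.
L/S = 10/8 = 1.2500 ≈ 1.25.

L/S = 1.25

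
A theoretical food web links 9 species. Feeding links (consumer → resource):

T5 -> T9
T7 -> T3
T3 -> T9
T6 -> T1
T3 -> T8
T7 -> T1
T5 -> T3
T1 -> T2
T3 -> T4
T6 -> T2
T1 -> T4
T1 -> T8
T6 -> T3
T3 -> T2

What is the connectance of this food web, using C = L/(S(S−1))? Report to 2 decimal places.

The web has S = 9 species and L = 14 feeding links.
C = L / (S(S−1)) = 14 / 72 = 0.1944 ≈ 0.19.

C = 0.19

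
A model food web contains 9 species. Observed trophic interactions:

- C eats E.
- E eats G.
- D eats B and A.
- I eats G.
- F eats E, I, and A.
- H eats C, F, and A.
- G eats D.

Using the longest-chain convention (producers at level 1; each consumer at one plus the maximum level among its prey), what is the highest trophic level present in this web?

Producers (level 1): B, A.
B → D → G → E → C → H gives H level 6.
No species has a prey at level 6, so no species reaches level 7.

6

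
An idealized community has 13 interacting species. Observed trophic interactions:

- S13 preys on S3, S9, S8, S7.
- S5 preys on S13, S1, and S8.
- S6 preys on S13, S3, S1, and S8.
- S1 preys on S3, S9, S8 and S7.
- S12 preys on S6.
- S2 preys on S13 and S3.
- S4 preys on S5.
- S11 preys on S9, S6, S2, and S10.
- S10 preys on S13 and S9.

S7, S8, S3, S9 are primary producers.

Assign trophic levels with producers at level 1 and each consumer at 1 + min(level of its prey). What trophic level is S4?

Trophic level 3

S8 is a producer → level 1.
S5 eats S8 → level 2.
S4 eats S5 → level 3.
No prey of S4 is below level 2, so 3 is the minimum.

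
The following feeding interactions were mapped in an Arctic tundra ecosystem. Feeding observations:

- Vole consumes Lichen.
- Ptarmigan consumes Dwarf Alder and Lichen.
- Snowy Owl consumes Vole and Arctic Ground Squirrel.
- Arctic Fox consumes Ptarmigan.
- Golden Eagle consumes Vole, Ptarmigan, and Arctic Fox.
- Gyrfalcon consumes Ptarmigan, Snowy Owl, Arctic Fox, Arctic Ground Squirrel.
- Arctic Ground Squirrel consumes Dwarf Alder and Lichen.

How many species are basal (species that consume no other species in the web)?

Basal species (no prey listed): Lichen, Dwarf Alder.
Count: 2.

2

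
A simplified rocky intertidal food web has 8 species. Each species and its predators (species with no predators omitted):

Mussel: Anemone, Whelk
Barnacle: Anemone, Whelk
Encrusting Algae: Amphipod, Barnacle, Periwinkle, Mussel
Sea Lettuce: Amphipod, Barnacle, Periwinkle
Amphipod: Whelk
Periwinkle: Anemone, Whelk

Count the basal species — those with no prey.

Basal species (no prey listed): Sea Lettuce, Encrusting Algae.
Count: 2.

2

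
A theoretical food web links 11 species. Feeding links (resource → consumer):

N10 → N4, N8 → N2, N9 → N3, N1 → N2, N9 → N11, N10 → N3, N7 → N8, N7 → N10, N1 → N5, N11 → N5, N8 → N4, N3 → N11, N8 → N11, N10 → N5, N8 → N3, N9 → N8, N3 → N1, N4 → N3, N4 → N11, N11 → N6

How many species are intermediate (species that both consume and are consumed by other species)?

6

Intermediate species (has both prey and predators): N10, N8, N4, N3, N1, N11.
Count: 6.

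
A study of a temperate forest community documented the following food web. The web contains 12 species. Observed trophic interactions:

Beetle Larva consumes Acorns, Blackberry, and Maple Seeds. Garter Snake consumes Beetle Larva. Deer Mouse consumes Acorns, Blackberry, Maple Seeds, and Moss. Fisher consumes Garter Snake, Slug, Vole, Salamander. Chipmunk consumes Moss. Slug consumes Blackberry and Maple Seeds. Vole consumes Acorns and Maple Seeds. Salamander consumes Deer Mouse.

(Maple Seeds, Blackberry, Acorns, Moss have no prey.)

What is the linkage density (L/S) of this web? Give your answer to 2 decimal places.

There are L = 18 links among S = 12 species.
L/S = 18/12 = 1.5000 ≈ 1.50.

L/S = 1.50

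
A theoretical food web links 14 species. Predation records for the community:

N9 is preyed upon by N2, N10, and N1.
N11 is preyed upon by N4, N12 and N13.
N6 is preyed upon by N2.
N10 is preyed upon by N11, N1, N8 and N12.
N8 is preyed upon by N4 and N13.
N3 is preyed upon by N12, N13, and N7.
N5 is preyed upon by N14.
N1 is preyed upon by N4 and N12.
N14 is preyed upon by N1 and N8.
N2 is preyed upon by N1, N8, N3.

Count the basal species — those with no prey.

3

Basal species (no prey listed): N6, N9, N5.
Count: 3.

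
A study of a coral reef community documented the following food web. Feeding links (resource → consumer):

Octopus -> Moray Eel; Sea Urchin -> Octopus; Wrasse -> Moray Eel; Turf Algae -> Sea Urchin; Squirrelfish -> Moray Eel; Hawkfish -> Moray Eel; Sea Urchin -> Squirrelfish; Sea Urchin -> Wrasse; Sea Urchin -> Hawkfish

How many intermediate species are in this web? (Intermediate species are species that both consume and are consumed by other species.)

Intermediate species (has both prey and predators): Sea Urchin, Hawkfish, Wrasse, Squirrelfish, Octopus.
Count: 5.

5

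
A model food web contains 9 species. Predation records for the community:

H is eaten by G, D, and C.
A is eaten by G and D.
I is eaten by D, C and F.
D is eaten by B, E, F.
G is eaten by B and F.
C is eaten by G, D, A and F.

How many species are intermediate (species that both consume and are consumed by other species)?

4

Intermediate species (has both prey and predators): C, A, G, D.
Count: 4.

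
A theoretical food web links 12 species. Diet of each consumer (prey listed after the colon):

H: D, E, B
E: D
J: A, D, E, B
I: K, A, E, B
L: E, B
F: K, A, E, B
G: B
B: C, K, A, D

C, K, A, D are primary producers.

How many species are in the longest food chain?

3 species

One longest chain: D → E → L.
It has 3 species and 2 links.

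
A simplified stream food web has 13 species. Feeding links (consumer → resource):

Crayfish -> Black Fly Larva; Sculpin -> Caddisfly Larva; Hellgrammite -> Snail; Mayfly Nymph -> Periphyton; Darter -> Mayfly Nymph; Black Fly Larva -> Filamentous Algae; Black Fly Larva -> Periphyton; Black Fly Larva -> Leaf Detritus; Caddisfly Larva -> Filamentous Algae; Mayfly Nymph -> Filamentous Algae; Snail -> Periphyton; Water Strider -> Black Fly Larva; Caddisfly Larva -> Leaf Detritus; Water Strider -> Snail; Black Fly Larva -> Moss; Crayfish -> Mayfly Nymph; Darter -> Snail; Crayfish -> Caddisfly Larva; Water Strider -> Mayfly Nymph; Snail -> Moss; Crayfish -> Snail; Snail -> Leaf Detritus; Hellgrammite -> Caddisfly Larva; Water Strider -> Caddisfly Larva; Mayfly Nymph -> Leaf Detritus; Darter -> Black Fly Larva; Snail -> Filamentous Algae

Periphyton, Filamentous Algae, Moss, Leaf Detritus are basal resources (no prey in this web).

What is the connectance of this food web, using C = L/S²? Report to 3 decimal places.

The web has S = 13 species and L = 27 feeding links.
C = L / S² = 27 / 169 = 0.1598 ≈ 0.160.

C = 0.160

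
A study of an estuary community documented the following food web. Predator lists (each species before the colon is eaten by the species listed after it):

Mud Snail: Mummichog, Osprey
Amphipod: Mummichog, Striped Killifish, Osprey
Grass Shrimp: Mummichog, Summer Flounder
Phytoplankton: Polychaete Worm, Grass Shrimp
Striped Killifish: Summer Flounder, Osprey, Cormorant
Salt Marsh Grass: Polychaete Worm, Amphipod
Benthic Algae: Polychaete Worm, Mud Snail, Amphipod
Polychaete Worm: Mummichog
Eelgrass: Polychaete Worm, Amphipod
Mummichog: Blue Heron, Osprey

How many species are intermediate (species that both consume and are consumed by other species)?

6

Intermediate species (has both prey and predators): Polychaete Worm, Mud Snail, Amphipod, Grass Shrimp, Mummichog, Striped Killifish.
Count: 6.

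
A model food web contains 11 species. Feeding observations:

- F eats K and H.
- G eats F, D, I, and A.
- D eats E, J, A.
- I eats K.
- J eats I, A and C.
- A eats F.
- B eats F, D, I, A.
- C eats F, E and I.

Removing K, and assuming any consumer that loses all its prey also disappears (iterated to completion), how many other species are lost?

1

Remove K.
Round 1: I (all prey gone) → extinct.
No further losses. Total secondary extinctions: 1.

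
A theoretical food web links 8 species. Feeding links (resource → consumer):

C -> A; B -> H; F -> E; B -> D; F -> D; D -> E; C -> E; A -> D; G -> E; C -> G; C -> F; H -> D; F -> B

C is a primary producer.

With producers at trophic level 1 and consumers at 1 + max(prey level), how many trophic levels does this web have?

6

Producers (level 1): C.
C → F → B → H → D → E gives E level 6.
No species has a prey at level 6, so no species reaches level 7.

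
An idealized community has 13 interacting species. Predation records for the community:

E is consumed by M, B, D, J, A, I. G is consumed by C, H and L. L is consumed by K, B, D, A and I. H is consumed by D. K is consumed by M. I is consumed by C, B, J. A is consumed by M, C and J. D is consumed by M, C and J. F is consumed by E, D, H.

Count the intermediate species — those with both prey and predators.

Intermediate species (has both prey and predators): L, H, E, D, K, A, I.
Count: 7.

7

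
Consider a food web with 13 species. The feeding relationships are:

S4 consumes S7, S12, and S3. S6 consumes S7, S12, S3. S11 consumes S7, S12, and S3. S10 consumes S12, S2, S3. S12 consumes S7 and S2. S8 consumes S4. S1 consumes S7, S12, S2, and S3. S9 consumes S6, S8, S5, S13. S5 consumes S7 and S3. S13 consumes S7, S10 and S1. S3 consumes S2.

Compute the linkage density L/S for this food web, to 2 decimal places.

There are L = 29 links among S = 13 species.
L/S = 29/13 = 2.2308 ≈ 2.23.

L/S = 2.23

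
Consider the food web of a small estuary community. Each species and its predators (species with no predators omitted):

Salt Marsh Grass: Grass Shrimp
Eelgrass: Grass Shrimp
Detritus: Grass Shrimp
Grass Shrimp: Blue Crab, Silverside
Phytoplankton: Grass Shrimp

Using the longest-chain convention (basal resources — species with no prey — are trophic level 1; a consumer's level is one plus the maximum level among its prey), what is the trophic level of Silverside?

Trophic level 3

Phytoplankton has no prey (basal) → level 1.
Grass Shrimp eats Phytoplankton (level 1); other prey at levels: Eelgrass 1, Salt Marsh Grass 1, Detritus 1 → level 2.
Silverside eats Grass Shrimp → level 3.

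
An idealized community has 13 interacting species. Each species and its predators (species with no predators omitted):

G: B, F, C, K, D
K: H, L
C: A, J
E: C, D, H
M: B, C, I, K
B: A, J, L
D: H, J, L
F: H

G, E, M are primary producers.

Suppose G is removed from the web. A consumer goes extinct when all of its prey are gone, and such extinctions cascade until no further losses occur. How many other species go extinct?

1

Remove G.
Round 1: F (all prey gone) → extinct.
No further losses. Total secondary extinctions: 1.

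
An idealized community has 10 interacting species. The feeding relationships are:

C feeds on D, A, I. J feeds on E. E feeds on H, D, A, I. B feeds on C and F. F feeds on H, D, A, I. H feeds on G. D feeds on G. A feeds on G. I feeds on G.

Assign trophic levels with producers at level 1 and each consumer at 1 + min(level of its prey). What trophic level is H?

G is a producer → level 1.
H eats G → level 2.

Trophic level 2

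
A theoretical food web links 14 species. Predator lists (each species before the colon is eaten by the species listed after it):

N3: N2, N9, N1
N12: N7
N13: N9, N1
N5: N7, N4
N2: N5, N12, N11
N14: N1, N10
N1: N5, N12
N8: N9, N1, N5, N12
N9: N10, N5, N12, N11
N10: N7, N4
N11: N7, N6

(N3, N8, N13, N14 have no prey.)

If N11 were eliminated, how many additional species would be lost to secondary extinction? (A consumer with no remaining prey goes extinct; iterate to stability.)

1

Remove N11.
Round 1: N6 (all prey gone) → extinct.
No further losses. Total secondary extinctions: 1.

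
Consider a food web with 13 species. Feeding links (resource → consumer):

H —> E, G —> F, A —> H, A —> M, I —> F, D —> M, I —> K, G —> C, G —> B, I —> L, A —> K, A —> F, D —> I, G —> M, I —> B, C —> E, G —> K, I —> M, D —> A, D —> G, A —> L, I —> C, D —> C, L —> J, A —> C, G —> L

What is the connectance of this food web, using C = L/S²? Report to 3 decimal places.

The web has S = 13 species and L = 26 feeding links.
C = L / S² = 26 / 169 = 0.1538 ≈ 0.154.

C = 0.154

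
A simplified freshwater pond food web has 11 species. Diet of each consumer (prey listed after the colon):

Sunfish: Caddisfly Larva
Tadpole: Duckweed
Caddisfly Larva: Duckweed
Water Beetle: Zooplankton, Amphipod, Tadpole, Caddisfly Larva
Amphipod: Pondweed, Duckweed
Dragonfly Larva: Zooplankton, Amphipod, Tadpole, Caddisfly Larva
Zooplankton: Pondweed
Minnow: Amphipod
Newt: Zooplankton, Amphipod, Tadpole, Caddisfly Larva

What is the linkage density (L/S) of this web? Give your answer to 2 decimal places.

There are L = 19 links among S = 11 species.
L/S = 19/11 = 1.7273 ≈ 1.73.

L/S = 1.73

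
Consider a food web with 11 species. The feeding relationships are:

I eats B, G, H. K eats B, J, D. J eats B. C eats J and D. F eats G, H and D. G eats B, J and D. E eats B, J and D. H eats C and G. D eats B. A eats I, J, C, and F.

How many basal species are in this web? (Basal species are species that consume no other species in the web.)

Basal species (no prey listed): B.
Count: 1.

1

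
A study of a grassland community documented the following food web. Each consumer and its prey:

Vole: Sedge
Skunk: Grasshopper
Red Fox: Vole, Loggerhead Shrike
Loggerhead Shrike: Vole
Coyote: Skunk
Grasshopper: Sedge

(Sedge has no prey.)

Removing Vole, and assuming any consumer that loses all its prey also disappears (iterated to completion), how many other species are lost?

Remove Vole.
Round 1: Loggerhead Shrike (all prey gone) → extinct.
Round 2: Red Fox (all prey gone) → extinct.
No further losses. Total secondary extinctions: 2.

2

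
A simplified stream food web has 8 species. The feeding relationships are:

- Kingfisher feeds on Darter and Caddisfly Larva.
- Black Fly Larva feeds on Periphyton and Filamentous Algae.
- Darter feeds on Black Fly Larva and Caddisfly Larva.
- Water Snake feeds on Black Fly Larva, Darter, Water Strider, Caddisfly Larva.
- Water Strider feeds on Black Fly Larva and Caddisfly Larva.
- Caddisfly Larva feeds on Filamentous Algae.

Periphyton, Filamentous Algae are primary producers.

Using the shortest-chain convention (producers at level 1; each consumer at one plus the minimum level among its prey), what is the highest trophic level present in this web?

3

Producers (level 1): Periphyton, Filamentous Algae.
Following each consumer down to its lowest-level prey: Filamentous Algae → Caddisfly Larva → Water Strider (levels 1 through 3).
All prey of Water Strider (Caddisfly Larva 2, Black Fly Larva 2) are at level 2 or above, so Water Strider is at level 1 + 2 = 3.
Every consumer has at least one prey at level 2 or below, so none exceeds level 3.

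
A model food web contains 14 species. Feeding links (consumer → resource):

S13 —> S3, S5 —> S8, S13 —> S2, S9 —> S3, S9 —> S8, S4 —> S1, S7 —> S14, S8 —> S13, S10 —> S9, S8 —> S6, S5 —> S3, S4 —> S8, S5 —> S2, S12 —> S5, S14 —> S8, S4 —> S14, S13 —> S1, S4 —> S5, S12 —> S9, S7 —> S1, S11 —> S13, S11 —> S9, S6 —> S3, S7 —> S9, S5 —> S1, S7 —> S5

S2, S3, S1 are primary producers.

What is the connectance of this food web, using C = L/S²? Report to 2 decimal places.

C = 0.13

The web has S = 14 species and L = 26 feeding links.
C = L / S² = 26 / 196 = 0.1327 ≈ 0.13.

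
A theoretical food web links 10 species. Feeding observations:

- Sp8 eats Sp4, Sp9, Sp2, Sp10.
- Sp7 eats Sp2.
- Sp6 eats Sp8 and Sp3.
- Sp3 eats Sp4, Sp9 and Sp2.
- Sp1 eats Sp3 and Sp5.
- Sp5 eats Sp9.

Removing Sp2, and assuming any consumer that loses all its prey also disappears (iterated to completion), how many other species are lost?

Remove Sp2.
Round 1: Sp7 (all prey gone) → extinct.
No further losses. Total secondary extinctions: 1.

1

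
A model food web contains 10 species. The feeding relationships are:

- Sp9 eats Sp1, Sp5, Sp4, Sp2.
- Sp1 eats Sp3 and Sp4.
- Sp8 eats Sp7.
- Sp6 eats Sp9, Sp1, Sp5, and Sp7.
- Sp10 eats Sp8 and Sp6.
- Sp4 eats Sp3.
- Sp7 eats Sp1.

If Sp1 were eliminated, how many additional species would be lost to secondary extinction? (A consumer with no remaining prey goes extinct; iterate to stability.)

Remove Sp1.
Round 1: Sp7 (all prey gone) → extinct.
Round 2: Sp8 (all prey gone) → extinct.
No further losses. Total secondary extinctions: 2.

2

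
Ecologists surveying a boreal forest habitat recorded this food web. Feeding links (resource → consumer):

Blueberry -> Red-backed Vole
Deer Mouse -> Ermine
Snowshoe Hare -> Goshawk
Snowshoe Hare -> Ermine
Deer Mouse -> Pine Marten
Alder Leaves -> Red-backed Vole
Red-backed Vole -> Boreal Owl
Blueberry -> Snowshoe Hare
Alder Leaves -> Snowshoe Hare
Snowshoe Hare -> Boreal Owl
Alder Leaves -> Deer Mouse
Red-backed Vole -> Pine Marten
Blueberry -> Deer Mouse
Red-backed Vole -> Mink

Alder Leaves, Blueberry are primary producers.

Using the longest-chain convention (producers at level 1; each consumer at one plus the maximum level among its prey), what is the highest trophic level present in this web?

Producers (level 1): Alder Leaves, Blueberry.
Alder Leaves → Red-backed Vole → Boreal Owl gives Boreal Owl level 3.
No species has a prey at level 3, so no species reaches level 4.

3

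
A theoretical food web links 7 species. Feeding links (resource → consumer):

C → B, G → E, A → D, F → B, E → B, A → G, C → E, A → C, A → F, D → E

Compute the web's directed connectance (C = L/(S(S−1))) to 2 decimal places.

C = 0.24

The web has S = 7 species and L = 10 feeding links.
C = L / (S(S−1)) = 10 / 42 = 0.2381 ≈ 0.24.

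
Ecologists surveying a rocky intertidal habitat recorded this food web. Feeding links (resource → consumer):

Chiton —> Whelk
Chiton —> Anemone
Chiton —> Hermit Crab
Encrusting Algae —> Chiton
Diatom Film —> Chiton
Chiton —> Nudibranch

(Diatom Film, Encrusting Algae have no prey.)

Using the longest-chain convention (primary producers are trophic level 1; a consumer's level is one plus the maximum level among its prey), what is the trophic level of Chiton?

Trophic level 2

Diatom Film is a producer → level 1.
Chiton eats Diatom Film (level 1); other prey at levels: Encrusting Algae 1 → level 2.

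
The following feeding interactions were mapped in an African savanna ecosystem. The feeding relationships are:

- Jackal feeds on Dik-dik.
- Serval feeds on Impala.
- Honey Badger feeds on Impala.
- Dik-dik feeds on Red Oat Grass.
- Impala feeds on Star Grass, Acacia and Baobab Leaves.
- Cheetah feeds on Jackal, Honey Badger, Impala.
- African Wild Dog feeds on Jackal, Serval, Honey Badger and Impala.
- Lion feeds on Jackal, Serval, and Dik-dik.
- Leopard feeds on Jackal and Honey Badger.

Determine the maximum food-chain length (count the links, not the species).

3 links

One longest chain: Star Grass → Impala → Serval → African Wild Dog.
It has 4 species and 3 links.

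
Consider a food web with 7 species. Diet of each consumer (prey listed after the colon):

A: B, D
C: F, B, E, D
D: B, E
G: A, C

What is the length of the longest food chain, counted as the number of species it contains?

4 species

One longest chain: B → D → A → G.
It has 4 species and 3 links.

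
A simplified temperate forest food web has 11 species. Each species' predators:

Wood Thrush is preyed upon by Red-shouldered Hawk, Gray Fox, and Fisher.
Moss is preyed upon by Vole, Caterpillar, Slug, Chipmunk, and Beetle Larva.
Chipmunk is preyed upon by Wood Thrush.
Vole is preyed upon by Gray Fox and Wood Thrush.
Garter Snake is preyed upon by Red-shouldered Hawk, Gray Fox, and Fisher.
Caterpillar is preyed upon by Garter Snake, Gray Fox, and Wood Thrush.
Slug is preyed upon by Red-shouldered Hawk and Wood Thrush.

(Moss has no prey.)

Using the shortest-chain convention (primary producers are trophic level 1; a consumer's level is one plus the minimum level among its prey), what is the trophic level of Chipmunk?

Moss is a producer → level 1.
Chipmunk eats Moss → level 2.

Trophic level 2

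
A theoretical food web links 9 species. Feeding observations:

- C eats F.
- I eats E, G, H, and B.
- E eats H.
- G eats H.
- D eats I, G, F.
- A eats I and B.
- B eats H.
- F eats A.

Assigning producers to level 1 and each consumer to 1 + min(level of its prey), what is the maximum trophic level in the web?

5

Producers (level 1): H.
Following each consumer down to its lowest-level prey: H → B → A → F → C (levels 1 through 5).
All prey of C (F 4) are at level 4 or above, so C is at level 1 + 4 = 5.
Every consumer has at least one prey at level 4 or below, so none exceeds level 5.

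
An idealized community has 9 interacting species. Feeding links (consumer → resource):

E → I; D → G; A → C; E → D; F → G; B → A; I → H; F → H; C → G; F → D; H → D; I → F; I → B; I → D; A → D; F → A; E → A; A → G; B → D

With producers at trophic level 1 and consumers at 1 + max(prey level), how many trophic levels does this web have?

Producers (level 1): G.
G → D → A → B → I → E gives E level 6.
No species has a prey at level 6, so no species reaches level 7.

6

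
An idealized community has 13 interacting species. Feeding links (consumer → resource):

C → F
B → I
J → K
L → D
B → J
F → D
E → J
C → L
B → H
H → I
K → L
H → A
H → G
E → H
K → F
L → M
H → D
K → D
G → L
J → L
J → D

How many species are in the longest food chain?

One longest chain: M → L → K → J → B.
It has 5 species and 4 links.

5 species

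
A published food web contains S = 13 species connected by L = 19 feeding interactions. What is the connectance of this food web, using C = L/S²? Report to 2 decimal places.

C = 0.11

The web has S = 13 species and L = 19 feeding links.
C = L / S² = 19 / 169 = 0.1124 ≈ 0.11.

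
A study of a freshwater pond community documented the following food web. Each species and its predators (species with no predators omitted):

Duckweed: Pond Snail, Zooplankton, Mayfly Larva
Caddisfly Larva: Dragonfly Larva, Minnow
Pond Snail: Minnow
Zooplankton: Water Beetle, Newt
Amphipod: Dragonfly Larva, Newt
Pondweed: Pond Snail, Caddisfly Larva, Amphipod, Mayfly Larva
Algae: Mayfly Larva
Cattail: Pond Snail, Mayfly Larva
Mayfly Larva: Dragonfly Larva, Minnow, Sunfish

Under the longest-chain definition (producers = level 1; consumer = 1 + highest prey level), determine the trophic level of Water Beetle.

Trophic level 3

Duckweed is a producer → level 1.
Zooplankton eats Duckweed → level 2.
Water Beetle eats Zooplankton → level 3.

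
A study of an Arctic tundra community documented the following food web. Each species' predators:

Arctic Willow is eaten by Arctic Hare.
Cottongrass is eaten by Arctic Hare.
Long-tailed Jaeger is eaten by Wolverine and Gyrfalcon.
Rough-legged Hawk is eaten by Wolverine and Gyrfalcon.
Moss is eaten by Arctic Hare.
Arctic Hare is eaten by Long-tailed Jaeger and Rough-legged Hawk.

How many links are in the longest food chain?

3 links

One longest chain: Cottongrass → Arctic Hare → Rough-legged Hawk → Wolverine.
It has 4 species and 3 links.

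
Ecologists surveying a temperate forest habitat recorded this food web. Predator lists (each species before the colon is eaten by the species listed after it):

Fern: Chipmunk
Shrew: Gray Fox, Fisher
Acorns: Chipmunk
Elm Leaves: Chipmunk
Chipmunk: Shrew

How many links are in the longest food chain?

One longest chain: Elm Leaves → Chipmunk → Shrew → Gray Fox.
It has 4 species and 3 links.

3 links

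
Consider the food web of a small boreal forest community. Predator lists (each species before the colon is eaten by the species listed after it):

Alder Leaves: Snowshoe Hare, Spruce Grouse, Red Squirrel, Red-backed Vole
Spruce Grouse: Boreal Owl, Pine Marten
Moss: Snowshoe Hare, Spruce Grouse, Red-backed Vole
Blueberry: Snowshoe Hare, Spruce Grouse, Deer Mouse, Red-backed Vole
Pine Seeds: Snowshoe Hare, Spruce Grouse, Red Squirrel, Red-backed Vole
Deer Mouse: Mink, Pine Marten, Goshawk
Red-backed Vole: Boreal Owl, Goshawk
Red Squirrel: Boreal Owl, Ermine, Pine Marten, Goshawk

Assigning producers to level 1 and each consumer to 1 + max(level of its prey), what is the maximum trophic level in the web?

3

Producers (level 1): Moss, Alder Leaves, Pine Seeds, Blueberry.
Moss → Spruce Grouse → Pine Marten gives Pine Marten level 3.
No species has a prey at level 3, so no species reaches level 4.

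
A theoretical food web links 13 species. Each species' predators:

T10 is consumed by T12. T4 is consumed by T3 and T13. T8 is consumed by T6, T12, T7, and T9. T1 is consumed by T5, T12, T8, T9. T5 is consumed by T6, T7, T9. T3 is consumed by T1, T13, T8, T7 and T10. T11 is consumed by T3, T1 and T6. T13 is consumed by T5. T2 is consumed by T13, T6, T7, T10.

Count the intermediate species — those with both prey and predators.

6

Intermediate species (has both prey and predators): T3, T1, T13, T10, T8, T5.
Count: 6.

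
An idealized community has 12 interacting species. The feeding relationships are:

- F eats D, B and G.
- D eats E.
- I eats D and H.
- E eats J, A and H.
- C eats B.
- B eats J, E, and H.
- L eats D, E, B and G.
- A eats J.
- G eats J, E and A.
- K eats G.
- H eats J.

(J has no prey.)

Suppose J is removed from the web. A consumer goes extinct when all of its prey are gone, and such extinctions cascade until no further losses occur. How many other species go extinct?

Remove J.
Round 1: H (all prey gone), A (all prey gone) → extinct.
Round 2: E (all prey gone) → extinct.
Round 3: B (all prey gone), D (all prey gone), G (all prey gone) → extinct.
Round 4: I (all prey gone), L (all prey gone), C (all prey gone), K (all prey gone), F (all prey gone) → extinct.
No further losses. Total secondary extinctions: 11.

11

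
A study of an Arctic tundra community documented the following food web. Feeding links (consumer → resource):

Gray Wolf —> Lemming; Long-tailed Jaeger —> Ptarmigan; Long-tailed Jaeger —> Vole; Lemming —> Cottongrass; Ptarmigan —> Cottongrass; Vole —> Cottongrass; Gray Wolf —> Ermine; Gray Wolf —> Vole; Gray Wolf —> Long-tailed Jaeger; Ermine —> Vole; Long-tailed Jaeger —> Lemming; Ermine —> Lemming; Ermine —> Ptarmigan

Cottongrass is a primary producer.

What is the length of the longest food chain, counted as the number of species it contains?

4 species

One longest chain: Cottongrass → Vole → Long-tailed Jaeger → Gray Wolf.
It has 4 species and 3 links.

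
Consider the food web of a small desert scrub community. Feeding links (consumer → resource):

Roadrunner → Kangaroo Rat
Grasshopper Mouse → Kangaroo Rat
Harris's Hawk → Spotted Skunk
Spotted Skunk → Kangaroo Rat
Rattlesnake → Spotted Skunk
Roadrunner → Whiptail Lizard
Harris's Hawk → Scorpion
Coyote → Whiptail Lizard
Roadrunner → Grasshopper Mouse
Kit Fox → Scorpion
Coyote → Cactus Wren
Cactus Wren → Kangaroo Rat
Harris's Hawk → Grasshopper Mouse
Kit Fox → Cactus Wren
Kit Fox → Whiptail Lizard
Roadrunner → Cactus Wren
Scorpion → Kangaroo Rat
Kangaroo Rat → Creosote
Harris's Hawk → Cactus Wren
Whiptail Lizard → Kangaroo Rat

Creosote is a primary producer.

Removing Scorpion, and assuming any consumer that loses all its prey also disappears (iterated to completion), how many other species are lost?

0

Remove Scorpion.
Every predator of it retains at least one other prey: Kit Fox still has Cactus Wren, Whiptail Lizard; Harris's Hawk still has Cactus Wren, Spotted Skunk, Grasshopper Mouse.
No consumer loses all prey, so no secondary extinctions occur.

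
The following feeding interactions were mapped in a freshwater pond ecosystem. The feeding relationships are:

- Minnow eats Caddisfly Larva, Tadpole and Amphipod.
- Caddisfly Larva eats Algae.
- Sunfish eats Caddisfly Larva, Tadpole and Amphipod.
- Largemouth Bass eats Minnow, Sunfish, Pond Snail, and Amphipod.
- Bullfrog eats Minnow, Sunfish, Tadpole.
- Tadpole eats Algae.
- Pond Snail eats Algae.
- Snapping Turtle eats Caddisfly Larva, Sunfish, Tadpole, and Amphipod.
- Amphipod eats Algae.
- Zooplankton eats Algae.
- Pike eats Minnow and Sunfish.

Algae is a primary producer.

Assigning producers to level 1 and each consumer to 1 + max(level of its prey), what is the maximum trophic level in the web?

Producers (level 1): Algae.
Algae → Amphipod → Sunfish → Largemouth Bass gives Largemouth Bass level 4.
No species has a prey at level 4, so no species reaches level 5.

4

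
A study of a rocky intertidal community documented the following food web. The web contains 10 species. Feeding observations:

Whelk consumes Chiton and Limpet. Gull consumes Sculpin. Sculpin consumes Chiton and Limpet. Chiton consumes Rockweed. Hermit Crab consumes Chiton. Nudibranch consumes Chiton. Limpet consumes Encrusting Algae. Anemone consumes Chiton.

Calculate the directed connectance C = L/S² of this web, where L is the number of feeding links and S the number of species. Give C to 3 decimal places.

C = 0.100

The web has S = 10 species and L = 10 feeding links.
C = L / S² = 10 / 100 = 0.1000 ≈ 0.100.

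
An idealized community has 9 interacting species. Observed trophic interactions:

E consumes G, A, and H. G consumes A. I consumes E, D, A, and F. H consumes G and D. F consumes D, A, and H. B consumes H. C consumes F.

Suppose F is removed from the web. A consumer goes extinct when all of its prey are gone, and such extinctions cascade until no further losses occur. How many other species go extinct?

Remove F.
Round 1: C (all prey gone) → extinct.
No further losses. Total secondary extinctions: 1.

1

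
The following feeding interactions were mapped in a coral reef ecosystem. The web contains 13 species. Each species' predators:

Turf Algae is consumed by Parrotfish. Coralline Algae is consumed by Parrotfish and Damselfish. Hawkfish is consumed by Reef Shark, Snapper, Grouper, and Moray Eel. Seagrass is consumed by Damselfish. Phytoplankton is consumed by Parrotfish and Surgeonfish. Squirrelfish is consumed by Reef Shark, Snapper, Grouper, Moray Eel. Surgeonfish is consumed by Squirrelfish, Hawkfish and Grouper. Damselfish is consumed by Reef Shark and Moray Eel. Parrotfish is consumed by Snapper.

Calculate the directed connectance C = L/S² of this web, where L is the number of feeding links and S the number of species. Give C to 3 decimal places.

The web has S = 13 species and L = 20 feeding links.
C = L / S² = 20 / 169 = 0.1183 ≈ 0.118.

C = 0.118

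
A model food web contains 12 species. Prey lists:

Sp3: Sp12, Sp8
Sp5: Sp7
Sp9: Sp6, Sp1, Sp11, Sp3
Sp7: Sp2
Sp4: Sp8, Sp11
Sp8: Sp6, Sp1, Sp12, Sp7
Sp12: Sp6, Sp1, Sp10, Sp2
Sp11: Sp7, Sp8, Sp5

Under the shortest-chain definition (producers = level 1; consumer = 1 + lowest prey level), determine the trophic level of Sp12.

Sp6 is a producer → level 1.
Sp12 eats Sp6 → level 2.

Trophic level 2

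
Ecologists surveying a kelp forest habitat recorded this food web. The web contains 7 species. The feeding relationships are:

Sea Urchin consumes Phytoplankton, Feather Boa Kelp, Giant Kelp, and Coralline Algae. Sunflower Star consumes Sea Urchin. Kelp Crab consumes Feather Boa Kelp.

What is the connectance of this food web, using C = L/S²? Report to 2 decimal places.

The web has S = 7 species and L = 6 feeding links.
C = L / S² = 6 / 49 = 0.1224 ≈ 0.12.

C = 0.12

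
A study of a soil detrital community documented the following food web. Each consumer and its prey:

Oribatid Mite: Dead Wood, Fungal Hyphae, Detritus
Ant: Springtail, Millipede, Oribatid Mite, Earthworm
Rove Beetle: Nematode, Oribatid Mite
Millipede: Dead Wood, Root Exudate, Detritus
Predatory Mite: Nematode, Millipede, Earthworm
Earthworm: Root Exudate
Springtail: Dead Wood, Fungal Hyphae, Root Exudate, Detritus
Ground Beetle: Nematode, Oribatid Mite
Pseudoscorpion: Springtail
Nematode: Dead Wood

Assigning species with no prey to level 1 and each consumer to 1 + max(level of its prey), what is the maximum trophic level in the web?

Basal resources (level 1): Dead Wood, Fungal Hyphae, Root Exudate, Detritus.
Dead Wood → Nematode → Ground Beetle gives Ground Beetle level 3.
No species has a prey at level 3, so no species reaches level 4.

3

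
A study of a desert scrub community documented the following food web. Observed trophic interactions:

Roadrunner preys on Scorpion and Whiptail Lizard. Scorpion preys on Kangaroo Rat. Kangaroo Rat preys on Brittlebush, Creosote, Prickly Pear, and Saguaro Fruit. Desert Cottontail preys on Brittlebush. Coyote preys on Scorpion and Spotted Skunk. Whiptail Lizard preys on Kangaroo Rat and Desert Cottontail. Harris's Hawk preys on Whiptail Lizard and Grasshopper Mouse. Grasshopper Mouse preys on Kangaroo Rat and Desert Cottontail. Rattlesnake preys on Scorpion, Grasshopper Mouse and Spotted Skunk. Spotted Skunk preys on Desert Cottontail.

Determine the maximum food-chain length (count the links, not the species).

One longest chain: Saguaro Fruit → Kangaroo Rat → Scorpion → Rattlesnake.
It has 4 species and 3 links.

3 links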